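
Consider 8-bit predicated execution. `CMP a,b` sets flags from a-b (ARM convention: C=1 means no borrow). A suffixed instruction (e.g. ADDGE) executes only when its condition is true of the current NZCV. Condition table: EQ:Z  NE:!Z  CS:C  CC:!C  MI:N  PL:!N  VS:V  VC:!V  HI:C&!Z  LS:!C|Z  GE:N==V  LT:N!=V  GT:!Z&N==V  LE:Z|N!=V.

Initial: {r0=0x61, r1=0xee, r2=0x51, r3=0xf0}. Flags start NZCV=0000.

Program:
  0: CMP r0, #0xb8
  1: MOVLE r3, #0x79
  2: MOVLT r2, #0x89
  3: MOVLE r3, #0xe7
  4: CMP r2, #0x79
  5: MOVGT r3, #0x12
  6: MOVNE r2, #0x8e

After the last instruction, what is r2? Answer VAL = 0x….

0: ✓ CMP  NZCV=1001
1: · MOVLE
2: · MOVLT
3: · MOVLE
4: ✓ CMP  NZCV=1000
5: · MOVGT
6: ✓ MOVNE  r2←0x8e

VAL = 0x8e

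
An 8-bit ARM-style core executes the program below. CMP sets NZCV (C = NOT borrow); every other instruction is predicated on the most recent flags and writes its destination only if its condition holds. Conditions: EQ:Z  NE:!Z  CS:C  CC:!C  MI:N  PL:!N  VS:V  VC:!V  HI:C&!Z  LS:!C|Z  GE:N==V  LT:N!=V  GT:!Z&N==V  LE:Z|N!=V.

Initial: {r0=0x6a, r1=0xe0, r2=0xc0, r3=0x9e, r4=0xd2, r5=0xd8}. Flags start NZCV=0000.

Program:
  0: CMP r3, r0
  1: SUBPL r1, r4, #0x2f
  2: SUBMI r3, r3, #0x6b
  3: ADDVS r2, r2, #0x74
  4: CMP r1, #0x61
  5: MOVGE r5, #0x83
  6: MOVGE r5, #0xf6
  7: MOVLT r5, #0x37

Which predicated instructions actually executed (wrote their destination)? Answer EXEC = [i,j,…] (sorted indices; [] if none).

EXEC = [1,3,7]

[0] flags=0011 → (cmp)
[1] flags=0011 PL?T → r1=0xa3
[2] flags=0011 MI?F → skip
[3] flags=0011 VS?T → r2=0x34
[4] flags=0011 → (cmp)
[5] flags=0011 GE?F → skip
[6] flags=0011 GE?F → skip
[7] flags=0011 LT?T → r5=0x37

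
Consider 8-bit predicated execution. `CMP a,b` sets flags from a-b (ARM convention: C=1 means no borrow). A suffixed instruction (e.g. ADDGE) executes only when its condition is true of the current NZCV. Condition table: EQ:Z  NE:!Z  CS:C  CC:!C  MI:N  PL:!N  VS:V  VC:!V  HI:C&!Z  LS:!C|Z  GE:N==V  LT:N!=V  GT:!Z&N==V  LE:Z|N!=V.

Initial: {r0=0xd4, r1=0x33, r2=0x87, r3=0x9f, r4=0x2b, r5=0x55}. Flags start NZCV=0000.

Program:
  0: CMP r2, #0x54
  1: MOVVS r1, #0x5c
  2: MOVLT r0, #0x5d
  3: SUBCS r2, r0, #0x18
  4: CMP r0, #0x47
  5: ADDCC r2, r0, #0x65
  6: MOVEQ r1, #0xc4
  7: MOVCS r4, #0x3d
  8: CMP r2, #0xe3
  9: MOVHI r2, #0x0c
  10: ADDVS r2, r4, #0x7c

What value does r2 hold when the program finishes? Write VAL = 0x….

VAL = 0x45

0: ✓ CMP  NZCV=0011
1: ✓ MOVVS  r1←0x5c
2: ✓ MOVLT  r0←0x5d
3: ✓ SUBCS  r2←0x45
4: ✓ CMP  NZCV=0010
5: · ADDCC
6: · MOVEQ
7: ✓ MOVCS  r4←0x3d
8: ✓ CMP  NZCV=0000
9: · MOVHI
10: · ADDVS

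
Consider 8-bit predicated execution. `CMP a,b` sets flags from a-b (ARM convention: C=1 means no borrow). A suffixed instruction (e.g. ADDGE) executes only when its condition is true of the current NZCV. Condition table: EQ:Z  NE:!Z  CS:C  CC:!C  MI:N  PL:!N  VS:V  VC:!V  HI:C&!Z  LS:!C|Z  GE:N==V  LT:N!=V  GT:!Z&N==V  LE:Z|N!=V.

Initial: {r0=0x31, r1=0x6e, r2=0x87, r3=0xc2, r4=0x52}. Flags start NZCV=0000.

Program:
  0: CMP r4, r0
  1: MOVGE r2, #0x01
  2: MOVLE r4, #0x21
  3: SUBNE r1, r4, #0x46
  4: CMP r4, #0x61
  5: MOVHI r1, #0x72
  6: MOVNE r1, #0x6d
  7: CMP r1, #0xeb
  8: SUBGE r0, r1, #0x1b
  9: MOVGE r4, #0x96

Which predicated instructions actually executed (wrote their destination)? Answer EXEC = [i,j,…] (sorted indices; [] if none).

0: ✓ CMP  NZCV=0010
1: ✓ MOVGE  r2←0x01
2: · MOVLE
3: ✓ SUBNE  r1←0x0c
4: ✓ CMP  NZCV=1000
5: · MOVHI
6: ✓ MOVNE  r1←0x6d
7: ✓ CMP  NZCV=1001
8: ✓ SUBGE  r0←0x52
9: ✓ MOVGE  r4←0x96

EXEC = [1,3,6,8,9]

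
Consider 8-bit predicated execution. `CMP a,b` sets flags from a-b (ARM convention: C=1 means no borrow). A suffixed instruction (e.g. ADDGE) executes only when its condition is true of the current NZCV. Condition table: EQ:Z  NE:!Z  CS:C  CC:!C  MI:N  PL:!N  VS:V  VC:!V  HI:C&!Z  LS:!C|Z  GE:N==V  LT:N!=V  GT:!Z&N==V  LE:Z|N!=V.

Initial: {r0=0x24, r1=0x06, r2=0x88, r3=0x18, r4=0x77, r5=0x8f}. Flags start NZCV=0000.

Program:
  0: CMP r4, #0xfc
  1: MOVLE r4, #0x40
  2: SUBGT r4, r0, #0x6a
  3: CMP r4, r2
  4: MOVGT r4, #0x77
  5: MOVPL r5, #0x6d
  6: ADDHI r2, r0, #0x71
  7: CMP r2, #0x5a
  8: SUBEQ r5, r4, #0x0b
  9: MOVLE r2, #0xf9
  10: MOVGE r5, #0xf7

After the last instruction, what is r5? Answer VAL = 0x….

VAL = 0x6d

[0] flags=0000 → (cmp)
[1] flags=0000 LE?F → skip
[2] flags=0000 GT?T → r4=0xba
[3] flags=0010 → (cmp)
[4] flags=0010 GT?T → r4=0x77
[5] flags=0010 PL?T → r5=0x6d
[6] flags=0010 HI?T → r2=0x95
[7] flags=0011 → (cmp)
[8] flags=0011 EQ?F → skip
[9] flags=0011 LE?T → r2=0xf9
[10] flags=0011 GE?F → skip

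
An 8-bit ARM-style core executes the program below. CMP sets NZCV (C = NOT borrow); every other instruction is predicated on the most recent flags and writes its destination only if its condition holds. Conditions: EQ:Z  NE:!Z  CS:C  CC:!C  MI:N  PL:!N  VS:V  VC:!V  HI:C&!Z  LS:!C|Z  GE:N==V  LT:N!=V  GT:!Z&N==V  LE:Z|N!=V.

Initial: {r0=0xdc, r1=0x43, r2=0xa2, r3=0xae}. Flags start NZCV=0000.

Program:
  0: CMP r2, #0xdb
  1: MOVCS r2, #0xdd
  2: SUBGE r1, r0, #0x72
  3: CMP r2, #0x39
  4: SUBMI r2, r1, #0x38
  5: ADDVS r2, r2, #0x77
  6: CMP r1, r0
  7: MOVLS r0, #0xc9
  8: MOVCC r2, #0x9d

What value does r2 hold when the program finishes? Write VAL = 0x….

VAL = 0x9d

[0] flags=1000 → (cmp)
[1] flags=1000 CS?F → skip
[2] flags=1000 GE?F → skip
[3] flags=0011 → (cmp)
[4] flags=0011 MI?F → skip
[5] flags=0011 VS?T → r2=0x19
[6] flags=0000 → (cmp)
[7] flags=0000 LS?T → r0=0xc9
[8] flags=0000 CC?T → r2=0x9d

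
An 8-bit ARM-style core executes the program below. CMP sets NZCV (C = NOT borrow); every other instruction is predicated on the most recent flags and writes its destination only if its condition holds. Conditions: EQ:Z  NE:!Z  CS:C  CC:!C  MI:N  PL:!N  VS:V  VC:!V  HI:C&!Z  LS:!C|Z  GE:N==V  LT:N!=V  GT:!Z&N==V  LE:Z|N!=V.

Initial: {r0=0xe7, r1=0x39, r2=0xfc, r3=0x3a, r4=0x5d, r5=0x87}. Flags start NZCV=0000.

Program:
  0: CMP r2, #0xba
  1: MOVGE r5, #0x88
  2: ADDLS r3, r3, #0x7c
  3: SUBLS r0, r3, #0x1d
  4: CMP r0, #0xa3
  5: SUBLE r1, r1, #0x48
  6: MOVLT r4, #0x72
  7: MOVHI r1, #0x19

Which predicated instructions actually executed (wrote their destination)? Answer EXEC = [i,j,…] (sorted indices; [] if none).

EXEC = [1,7]

0: ✓ CMP  NZCV=0010
1: ✓ MOVGE  r5←0x88
2: · ADDLS
3: · SUBLS
4: ✓ CMP  NZCV=0010
5: · SUBLE
6: · MOVLT
7: ✓ MOVHI  r1←0x19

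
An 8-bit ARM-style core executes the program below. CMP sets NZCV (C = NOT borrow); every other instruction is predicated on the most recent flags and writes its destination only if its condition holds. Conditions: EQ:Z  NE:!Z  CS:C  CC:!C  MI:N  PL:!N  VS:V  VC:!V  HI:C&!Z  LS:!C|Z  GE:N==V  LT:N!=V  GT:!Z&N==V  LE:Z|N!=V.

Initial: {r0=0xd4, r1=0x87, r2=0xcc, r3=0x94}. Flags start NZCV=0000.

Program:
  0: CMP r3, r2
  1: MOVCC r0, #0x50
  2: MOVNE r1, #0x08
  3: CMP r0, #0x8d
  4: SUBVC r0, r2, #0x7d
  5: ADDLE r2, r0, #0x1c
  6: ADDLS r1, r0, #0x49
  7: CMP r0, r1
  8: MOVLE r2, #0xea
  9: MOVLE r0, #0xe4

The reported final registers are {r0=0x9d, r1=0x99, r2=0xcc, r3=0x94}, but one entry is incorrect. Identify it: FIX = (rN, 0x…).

FIX = (r0, 0x50)

[0] flags=1000 → (cmp)
[1] flags=1000 CC?T → r0=0x50
[2] flags=1000 NE?T → r1=0x08
[3] flags=1001 → (cmp)
[4] flags=1001 VC?F → skip
[5] flags=1001 LE?F → skip
[6] flags=1001 LS?T → r1=0x99
[7] flags=1001 → (cmp)
[8] flags=1001 LE?F → skip
[9] flags=1001 LE?F → skip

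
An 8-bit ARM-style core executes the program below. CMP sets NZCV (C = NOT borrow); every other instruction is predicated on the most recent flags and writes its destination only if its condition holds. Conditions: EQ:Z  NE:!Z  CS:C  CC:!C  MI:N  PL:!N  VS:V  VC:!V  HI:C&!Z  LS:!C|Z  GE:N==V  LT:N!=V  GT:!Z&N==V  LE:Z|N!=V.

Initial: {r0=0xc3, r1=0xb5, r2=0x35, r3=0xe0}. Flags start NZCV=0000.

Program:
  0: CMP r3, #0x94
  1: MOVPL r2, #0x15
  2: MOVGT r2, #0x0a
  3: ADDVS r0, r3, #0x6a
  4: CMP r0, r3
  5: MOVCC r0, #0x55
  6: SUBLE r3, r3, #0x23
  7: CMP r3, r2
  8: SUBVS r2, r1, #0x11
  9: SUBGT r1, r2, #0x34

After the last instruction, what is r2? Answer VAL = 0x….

0: ✓ CMP  NZCV=0010
1: ✓ MOVPL  r2←0x15
2: ✓ MOVGT  r2←0x0a
3: · ADDVS
4: ✓ CMP  NZCV=1000
5: ✓ MOVCC  r0←0x55
6: ✓ SUBLE  r3←0xbd
7: ✓ CMP  NZCV=1010
8: · SUBVS
9: · SUBGT

VAL = 0x0a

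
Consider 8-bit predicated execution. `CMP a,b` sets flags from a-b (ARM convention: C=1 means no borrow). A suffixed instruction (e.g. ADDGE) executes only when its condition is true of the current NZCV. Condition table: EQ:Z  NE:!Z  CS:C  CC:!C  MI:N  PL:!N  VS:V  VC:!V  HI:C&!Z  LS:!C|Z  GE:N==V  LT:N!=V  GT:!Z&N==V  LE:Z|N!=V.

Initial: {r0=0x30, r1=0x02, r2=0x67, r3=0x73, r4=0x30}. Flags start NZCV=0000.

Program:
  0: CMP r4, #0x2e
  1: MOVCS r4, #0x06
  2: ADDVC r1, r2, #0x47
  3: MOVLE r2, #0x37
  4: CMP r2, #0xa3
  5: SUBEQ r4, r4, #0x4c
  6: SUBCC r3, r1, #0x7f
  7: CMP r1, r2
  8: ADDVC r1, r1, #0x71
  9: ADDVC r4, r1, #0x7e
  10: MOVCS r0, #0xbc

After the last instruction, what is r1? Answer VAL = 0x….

[0] flags=0010 → (cmp)
[1] flags=0010 CS?T → r4=0x06
[2] flags=0010 VC?T → r1=0xae
[3] flags=0010 LE?F → skip
[4] flags=1001 → (cmp)
[5] flags=1001 EQ?F → skip
[6] flags=1001 CC?T → r3=0x2f
[7] flags=0011 → (cmp)
[8] flags=0011 VC?F → skip
[9] flags=0011 VC?F → skip
[10] flags=0011 CS?T → r0=0xbc

VAL = 0xae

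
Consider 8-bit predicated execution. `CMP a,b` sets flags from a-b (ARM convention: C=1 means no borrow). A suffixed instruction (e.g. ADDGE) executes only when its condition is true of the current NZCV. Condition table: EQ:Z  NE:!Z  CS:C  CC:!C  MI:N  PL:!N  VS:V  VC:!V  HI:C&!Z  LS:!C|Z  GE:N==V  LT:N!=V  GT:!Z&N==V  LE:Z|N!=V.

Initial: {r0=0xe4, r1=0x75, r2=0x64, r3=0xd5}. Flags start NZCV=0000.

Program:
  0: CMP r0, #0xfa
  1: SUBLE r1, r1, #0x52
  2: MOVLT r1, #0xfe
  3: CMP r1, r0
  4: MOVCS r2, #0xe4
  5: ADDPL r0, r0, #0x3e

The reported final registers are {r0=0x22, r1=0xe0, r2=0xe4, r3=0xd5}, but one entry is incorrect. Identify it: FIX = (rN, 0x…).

0: ✓ CMP  NZCV=1000
1: ✓ SUBLE  r1←0x23
2: ✓ MOVLT  r1←0xfe
3: ✓ CMP  NZCV=0010
4: ✓ MOVCS  r2←0xe4
5: ✓ ADDPL  r0←0x22

FIX = (r1, 0xfe)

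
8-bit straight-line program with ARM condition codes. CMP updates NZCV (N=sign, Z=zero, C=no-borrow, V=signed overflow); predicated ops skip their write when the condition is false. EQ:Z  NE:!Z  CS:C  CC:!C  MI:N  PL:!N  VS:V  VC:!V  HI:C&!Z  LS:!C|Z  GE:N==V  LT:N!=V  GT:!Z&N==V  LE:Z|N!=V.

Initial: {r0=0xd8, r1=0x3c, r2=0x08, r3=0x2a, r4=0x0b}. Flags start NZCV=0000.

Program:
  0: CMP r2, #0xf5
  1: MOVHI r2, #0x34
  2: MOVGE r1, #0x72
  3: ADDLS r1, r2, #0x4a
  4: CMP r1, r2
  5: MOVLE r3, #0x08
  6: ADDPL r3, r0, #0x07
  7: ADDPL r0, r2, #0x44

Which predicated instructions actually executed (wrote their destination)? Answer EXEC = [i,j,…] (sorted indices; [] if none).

0: ✓ CMP  NZCV=0000
1: · MOVHI
2: ✓ MOVGE  r1←0x72
3: ✓ ADDLS  r1←0x52
4: ✓ CMP  NZCV=0010
5: · MOVLE
6: ✓ ADDPL  r3←0xdf
7: ✓ ADDPL  r0←0x4c

EXEC = [2,3,6,7]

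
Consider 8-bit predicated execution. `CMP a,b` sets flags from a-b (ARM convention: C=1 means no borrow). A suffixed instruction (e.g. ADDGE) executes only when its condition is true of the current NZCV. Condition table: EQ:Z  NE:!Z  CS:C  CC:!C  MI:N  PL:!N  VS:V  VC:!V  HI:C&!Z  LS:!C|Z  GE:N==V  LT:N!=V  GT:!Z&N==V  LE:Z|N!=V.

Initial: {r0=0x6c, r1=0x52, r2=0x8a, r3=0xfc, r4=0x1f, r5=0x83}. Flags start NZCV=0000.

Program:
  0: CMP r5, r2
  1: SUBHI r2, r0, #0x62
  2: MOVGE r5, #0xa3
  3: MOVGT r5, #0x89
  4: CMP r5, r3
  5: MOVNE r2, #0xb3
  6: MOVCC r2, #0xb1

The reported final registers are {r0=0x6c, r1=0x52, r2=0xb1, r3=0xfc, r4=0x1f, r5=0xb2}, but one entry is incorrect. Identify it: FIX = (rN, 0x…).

FIX = (r5, 0x83)

[0] flags=1000 → (cmp)
[1] flags=1000 HI?F → skip
[2] flags=1000 GE?F → skip
[3] flags=1000 GT?F → skip
[4] flags=1000 → (cmp)
[5] flags=1000 NE?T → r2=0xb3
[6] flags=1000 CC?T → r2=0xb1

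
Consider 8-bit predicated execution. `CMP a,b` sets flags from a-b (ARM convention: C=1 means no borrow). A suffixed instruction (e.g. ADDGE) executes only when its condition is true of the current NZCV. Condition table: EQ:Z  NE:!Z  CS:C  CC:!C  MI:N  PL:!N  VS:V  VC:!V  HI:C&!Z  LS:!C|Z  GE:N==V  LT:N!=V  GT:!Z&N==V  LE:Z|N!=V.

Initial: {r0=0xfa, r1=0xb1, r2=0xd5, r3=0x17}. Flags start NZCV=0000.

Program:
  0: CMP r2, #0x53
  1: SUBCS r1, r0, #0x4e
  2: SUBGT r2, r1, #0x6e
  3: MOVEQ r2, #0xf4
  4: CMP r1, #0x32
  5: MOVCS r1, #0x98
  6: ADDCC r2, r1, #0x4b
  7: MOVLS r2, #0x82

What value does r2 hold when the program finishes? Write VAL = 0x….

[0] flags=1010 → (cmp)
[1] flags=1010 CS?T → r1=0xac
[2] flags=1010 GT?F → skip
[3] flags=1010 EQ?F → skip
[4] flags=0011 → (cmp)
[5] flags=0011 CS?T → r1=0x98
[6] flags=0011 CC?F → skip
[7] flags=0011 LS?F → skip

VAL = 0xd5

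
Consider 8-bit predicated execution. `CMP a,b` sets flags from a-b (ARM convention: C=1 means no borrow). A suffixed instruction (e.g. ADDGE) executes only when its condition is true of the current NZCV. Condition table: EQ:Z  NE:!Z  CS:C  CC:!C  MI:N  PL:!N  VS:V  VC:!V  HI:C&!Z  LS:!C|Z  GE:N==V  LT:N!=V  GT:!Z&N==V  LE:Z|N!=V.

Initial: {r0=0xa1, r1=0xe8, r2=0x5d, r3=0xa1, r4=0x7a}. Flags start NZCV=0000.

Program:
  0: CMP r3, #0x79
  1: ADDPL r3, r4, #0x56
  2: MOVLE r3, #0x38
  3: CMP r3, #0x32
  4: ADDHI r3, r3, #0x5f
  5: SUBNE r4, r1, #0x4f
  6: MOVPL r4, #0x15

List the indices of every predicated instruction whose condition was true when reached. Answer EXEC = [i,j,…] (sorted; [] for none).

EXEC = [1,2,4,5,6]

0: ✓ CMP  NZCV=0011
1: ✓ ADDPL  r3←0xd0
2: ✓ MOVLE  r3←0x38
3: ✓ CMP  NZCV=0010
4: ✓ ADDHI  r3←0x97
5: ✓ SUBNE  r4←0x99
6: ✓ MOVPL  r4←0x15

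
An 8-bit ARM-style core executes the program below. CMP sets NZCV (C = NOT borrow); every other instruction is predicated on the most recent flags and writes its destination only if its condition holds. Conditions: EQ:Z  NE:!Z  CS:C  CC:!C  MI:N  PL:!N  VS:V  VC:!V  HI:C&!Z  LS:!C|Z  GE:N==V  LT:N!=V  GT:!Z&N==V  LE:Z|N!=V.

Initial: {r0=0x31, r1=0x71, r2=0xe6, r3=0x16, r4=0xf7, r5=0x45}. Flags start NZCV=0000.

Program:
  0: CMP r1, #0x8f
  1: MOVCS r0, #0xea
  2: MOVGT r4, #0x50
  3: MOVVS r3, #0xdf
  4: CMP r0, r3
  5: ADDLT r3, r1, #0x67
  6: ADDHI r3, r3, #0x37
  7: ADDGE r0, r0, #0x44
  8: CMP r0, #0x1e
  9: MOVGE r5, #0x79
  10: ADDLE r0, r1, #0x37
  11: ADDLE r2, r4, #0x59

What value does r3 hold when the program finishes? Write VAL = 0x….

VAL = 0xdf

0: ✓ CMP  NZCV=1001
1: · MOVCS
2: ✓ MOVGT  r4←0x50
3: ✓ MOVVS  r3←0xdf
4: ✓ CMP  NZCV=0000
5: · ADDLT
6: · ADDHI
7: ✓ ADDGE  r0←0x75
8: ✓ CMP  NZCV=0010
9: ✓ MOVGE  r5←0x79
10: · ADDLE
11: · ADDLE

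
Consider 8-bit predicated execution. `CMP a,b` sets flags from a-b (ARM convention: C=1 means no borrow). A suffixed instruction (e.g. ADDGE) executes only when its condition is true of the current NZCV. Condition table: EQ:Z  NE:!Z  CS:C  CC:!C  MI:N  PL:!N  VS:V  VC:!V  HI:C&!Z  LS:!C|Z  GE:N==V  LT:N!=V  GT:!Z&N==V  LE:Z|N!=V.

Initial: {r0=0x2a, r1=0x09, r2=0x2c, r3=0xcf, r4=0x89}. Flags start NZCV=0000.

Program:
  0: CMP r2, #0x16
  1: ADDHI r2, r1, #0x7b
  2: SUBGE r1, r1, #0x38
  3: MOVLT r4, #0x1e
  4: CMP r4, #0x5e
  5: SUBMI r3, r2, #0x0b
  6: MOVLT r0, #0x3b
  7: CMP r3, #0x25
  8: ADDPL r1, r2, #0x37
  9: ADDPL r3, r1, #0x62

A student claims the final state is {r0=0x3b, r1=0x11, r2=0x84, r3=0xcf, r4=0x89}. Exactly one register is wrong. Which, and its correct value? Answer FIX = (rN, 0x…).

FIX = (r1, 0xd1)

0: ✓ CMP  NZCV=0010
1: ✓ ADDHI  r2←0x84
2: ✓ SUBGE  r1←0xd1
3: · MOVLT
4: ✓ CMP  NZCV=0011
5: · SUBMI
6: ✓ MOVLT  r0←0x3b
7: ✓ CMP  NZCV=1010
8: · ADDPL
9: · ADDPL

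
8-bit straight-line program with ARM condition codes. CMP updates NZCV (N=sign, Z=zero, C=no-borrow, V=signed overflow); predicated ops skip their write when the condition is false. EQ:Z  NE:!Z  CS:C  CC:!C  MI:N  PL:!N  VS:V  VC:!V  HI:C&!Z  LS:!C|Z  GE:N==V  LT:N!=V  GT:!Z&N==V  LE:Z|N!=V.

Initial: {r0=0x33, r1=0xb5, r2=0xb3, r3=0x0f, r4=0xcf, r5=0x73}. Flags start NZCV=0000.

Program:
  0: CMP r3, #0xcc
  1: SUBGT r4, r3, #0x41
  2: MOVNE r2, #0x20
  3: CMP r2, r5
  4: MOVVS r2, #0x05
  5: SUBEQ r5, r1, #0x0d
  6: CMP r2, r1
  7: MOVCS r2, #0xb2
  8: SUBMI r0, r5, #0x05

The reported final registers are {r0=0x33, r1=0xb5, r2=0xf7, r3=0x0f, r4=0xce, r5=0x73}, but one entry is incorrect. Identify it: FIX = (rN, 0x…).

[0] flags=0000 → (cmp)
[1] flags=0000 GT?T → r4=0xce
[2] flags=0000 NE?T → r2=0x20
[3] flags=1000 → (cmp)
[4] flags=1000 VS?F → skip
[5] flags=1000 EQ?F → skip
[6] flags=0000 → (cmp)
[7] flags=0000 CS?F → skip
[8] flags=0000 MI?F → skip

FIX = (r2, 0x20)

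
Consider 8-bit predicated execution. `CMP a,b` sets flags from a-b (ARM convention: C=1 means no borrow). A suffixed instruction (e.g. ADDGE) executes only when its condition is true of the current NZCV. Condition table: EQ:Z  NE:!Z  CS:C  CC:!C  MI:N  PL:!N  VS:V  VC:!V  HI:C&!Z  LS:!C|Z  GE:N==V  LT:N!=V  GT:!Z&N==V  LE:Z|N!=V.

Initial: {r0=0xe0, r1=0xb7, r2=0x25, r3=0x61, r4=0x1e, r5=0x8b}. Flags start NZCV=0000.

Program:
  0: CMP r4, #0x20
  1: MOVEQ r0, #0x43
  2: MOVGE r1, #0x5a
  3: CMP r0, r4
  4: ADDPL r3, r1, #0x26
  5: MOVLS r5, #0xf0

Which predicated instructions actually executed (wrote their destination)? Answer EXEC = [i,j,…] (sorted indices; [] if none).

EXEC = []

[0] flags=1000 → (cmp)
[1] flags=1000 EQ?F → skip
[2] flags=1000 GE?F → skip
[3] flags=1010 → (cmp)
[4] flags=1010 PL?F → skip
[5] flags=1010 LS?F → skip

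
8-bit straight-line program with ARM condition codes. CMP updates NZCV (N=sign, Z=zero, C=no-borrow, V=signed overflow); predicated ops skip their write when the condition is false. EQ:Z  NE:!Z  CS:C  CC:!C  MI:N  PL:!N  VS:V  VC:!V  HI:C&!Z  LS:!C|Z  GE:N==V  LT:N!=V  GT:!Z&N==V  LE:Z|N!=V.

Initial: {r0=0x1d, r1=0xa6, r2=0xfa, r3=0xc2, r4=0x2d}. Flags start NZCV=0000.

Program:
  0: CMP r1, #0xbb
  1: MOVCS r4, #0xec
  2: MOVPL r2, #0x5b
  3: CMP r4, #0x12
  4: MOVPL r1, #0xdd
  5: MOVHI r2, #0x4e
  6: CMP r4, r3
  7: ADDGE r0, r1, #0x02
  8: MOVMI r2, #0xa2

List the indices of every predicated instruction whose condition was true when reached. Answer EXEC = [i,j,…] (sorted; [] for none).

EXEC = [4,5,7]

[0] flags=1000 → (cmp)
[1] flags=1000 CS?F → skip
[2] flags=1000 PL?F → skip
[3] flags=0010 → (cmp)
[4] flags=0010 PL?T → r1=0xdd
[5] flags=0010 HI?T → r2=0x4e
[6] flags=0000 → (cmp)
[7] flags=0000 GE?T → r0=0xdf
[8] flags=0000 MI?F → skip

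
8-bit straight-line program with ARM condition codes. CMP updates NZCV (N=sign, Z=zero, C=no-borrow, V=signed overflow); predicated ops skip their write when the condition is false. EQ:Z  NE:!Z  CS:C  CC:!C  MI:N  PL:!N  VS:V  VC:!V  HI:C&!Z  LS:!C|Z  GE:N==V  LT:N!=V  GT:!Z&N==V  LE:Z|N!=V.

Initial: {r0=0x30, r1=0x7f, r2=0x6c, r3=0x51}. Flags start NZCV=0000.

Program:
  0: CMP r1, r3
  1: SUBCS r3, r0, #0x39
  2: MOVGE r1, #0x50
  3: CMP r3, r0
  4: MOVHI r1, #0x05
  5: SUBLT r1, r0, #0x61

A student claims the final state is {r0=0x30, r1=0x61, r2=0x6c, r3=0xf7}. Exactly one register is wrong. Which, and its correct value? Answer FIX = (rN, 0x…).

FIX = (r1, 0xcf)

[0] flags=0010 → (cmp)
[1] flags=0010 CS?T → r3=0xf7
[2] flags=0010 GE?T → r1=0x50
[3] flags=1010 → (cmp)
[4] flags=1010 HI?T → r1=0x05
[5] flags=1010 LT?T → r1=0xcf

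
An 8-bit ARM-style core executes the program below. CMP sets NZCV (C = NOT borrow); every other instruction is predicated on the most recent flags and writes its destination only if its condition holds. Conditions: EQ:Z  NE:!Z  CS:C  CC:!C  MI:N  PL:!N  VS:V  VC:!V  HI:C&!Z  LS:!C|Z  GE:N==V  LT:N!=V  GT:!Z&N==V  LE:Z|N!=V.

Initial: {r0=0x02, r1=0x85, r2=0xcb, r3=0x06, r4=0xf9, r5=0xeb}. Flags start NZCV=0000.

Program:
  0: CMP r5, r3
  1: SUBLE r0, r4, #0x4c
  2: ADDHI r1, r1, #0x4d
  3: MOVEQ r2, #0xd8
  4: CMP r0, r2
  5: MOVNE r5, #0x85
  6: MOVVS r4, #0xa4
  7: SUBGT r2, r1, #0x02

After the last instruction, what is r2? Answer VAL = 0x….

0: ✓ CMP  NZCV=1010
1: ✓ SUBLE  r0←0xad
2: ✓ ADDHI  r1←0xd2
3: · MOVEQ
4: ✓ CMP  NZCV=1000
5: ✓ MOVNE  r5←0x85
6: · MOVVS
7: · SUBGT

VAL = 0xcb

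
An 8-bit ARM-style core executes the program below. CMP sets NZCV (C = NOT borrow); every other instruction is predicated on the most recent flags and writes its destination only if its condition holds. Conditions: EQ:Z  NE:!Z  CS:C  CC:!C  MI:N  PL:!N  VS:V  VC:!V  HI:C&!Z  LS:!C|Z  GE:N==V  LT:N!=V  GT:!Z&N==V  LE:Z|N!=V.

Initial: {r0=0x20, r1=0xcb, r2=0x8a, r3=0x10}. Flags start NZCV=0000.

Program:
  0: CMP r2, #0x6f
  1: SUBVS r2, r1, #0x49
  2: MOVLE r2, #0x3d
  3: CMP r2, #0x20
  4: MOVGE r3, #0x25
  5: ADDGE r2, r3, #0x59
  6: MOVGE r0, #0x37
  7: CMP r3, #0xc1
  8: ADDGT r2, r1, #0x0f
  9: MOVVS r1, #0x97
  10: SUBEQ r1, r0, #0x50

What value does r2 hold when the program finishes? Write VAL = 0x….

0: ✓ CMP  NZCV=0011
1: ✓ SUBVS  r2←0x82
2: ✓ MOVLE  r2←0x3d
3: ✓ CMP  NZCV=0010
4: ✓ MOVGE  r3←0x25
5: ✓ ADDGE  r2←0x7e
6: ✓ MOVGE  r0←0x37
7: ✓ CMP  NZCV=0000
8: ✓ ADDGT  r2←0xda
9: · MOVVS
10: · SUBEQ

VAL = 0xda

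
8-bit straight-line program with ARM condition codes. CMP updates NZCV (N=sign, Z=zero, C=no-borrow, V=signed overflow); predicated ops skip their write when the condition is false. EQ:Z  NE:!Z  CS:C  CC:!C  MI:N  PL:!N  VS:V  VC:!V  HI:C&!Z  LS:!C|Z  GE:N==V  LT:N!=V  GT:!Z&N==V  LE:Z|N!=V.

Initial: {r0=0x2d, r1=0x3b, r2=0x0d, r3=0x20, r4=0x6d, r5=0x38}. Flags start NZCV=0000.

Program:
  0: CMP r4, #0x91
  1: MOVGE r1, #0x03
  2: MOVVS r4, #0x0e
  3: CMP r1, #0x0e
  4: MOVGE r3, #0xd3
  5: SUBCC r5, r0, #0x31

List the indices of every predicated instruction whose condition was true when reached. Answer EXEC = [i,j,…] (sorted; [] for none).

EXEC = [1,2,5]

0: ✓ CMP  NZCV=1001
1: ✓ MOVGE  r1←0x03
2: ✓ MOVVS  r4←0x0e
3: ✓ CMP  NZCV=1000
4: · MOVGE
5: ✓ SUBCC  r5←0xfc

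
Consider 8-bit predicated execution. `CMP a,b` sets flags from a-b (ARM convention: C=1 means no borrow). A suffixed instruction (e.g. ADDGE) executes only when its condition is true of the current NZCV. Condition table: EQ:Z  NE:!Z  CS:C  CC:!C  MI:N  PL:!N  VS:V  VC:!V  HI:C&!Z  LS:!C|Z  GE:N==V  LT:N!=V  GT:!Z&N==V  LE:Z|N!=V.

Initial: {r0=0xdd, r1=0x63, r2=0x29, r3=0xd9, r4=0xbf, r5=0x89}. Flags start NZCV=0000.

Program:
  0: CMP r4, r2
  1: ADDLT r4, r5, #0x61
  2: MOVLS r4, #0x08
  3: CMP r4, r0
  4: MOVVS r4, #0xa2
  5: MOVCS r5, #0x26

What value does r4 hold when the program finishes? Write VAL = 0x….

VAL = 0xea

0: ✓ CMP  NZCV=1010
1: ✓ ADDLT  r4←0xea
2: · MOVLS
3: ✓ CMP  NZCV=0010
4: · MOVVS
5: ✓ MOVCS  r5←0x26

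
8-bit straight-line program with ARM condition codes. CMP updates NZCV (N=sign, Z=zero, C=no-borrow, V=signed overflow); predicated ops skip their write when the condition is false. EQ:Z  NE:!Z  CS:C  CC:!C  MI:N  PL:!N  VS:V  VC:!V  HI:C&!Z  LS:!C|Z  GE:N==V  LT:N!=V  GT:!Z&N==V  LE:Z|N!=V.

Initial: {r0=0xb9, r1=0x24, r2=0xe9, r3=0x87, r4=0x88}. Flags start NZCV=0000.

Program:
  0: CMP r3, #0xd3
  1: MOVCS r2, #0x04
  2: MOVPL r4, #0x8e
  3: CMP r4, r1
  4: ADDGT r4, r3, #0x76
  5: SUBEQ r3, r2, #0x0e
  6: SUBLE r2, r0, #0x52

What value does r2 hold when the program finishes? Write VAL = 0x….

0: ✓ CMP  NZCV=1000
1: · MOVCS
2: · MOVPL
3: ✓ CMP  NZCV=0011
4: · ADDGT
5: · SUBEQ
6: ✓ SUBLE  r2←0x67

VAL = 0x67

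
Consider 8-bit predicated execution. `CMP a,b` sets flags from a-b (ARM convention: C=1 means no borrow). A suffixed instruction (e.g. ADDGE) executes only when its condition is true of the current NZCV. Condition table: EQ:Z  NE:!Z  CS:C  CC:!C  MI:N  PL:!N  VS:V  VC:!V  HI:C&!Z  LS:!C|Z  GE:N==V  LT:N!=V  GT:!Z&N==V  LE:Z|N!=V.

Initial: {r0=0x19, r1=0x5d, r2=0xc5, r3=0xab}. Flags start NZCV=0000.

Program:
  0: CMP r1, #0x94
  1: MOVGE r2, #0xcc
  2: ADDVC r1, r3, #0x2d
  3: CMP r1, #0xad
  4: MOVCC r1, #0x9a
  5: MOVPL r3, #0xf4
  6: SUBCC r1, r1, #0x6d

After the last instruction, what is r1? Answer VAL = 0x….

VAL = 0x2d

[0] flags=1001 → (cmp)
[1] flags=1001 GE?T → r2=0xcc
[2] flags=1001 VC?F → skip
[3] flags=1001 → (cmp)
[4] flags=1001 CC?T → r1=0x9a
[5] flags=1001 PL?F → skip
[6] flags=1001 CC?T → r1=0x2d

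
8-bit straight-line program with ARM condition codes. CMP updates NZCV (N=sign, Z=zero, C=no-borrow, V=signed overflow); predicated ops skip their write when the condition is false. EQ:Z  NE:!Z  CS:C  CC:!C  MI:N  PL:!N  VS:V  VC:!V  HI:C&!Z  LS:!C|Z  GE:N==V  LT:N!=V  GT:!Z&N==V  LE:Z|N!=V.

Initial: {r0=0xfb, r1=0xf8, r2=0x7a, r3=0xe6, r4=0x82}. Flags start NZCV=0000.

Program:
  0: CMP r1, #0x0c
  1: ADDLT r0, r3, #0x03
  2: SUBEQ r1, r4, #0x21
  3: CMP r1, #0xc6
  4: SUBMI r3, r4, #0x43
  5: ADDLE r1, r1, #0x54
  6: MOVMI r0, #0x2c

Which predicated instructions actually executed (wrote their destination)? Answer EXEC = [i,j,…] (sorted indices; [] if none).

[0] flags=1010 → (cmp)
[1] flags=1010 LT?T → r0=0xe9
[2] flags=1010 EQ?F → skip
[3] flags=0010 → (cmp)
[4] flags=0010 MI?F → skip
[5] flags=0010 LE?F → skip
[6] flags=0010 MI?F → skip

EXEC = [1]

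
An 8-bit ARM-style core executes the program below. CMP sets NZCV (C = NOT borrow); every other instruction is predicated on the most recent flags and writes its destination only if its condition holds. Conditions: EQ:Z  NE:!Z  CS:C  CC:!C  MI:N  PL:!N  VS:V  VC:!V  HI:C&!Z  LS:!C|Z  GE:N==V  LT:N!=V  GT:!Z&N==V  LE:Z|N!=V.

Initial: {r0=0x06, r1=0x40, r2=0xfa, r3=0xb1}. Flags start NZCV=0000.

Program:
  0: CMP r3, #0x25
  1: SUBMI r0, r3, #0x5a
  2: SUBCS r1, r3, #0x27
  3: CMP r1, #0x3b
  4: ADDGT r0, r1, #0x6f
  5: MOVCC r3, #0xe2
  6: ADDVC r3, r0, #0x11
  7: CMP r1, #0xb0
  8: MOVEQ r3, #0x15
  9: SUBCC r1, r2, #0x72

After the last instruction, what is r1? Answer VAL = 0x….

0: ✓ CMP  NZCV=1010
1: ✓ SUBMI  r0←0x57
2: ✓ SUBCS  r1←0x8a
3: ✓ CMP  NZCV=0011
4: · ADDGT
5: · MOVCC
6: · ADDVC
7: ✓ CMP  NZCV=1000
8: · MOVEQ
9: ✓ SUBCC  r1←0x88

VAL = 0x88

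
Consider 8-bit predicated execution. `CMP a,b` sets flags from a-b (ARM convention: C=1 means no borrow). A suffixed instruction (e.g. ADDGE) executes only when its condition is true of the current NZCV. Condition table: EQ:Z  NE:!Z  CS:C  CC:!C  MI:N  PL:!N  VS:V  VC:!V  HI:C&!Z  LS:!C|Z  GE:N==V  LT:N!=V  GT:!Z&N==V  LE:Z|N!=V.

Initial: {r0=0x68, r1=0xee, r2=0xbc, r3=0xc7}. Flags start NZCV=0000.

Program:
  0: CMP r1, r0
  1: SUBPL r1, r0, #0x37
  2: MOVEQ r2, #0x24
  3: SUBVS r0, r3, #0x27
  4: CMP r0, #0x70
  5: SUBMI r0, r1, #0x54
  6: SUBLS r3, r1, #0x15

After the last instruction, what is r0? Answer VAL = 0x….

VAL = 0x9a

[0] flags=1010 → (cmp)
[1] flags=1010 PL?F → skip
[2] flags=1010 EQ?F → skip
[3] flags=1010 VS?F → skip
[4] flags=1000 → (cmp)
[5] flags=1000 MI?T → r0=0x9a
[6] flags=1000 LS?T → r3=0xd9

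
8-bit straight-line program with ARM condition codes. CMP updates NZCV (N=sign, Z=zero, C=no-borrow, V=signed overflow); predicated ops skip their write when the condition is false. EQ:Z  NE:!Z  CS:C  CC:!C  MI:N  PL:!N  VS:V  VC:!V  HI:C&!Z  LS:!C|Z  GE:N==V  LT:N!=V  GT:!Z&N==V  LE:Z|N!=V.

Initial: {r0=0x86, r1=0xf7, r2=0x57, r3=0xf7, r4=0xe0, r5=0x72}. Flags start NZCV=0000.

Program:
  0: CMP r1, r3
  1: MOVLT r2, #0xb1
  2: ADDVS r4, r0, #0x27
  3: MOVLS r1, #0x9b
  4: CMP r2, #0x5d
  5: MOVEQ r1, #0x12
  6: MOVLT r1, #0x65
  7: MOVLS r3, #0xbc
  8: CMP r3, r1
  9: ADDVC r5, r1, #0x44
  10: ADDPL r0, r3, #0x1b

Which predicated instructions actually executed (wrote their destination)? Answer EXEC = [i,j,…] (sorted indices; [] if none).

0: ✓ CMP  NZCV=0110
1: · MOVLT
2: · ADDVS
3: ✓ MOVLS  r1←0x9b
4: ✓ CMP  NZCV=1000
5: · MOVEQ
6: ✓ MOVLT  r1←0x65
7: ✓ MOVLS  r3←0xbc
8: ✓ CMP  NZCV=0011
9: · ADDVC
10: ✓ ADDPL  r0←0xd7

EXEC = [3,6,7,10]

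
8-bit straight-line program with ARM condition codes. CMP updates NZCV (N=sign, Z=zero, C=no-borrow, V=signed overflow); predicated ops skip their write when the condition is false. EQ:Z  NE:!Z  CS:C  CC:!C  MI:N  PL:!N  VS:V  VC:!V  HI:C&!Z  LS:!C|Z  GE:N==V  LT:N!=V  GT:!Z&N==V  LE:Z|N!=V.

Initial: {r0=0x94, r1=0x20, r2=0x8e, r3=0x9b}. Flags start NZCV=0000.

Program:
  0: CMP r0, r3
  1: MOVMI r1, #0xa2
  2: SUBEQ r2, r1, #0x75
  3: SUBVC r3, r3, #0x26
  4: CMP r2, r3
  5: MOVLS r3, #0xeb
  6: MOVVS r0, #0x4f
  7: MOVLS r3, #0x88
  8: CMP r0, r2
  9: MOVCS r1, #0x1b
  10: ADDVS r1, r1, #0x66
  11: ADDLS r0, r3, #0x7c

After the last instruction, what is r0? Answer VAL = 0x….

VAL = 0xf1

0: ✓ CMP  NZCV=1000
1: ✓ MOVMI  r1←0xa2
2: · SUBEQ
3: ✓ SUBVC  r3←0x75
4: ✓ CMP  NZCV=0011
5: · MOVLS
6: ✓ MOVVS  r0←0x4f
7: · MOVLS
8: ✓ CMP  NZCV=1001
9: · MOVCS
10: ✓ ADDVS  r1←0x08
11: ✓ ADDLS  r0←0xf1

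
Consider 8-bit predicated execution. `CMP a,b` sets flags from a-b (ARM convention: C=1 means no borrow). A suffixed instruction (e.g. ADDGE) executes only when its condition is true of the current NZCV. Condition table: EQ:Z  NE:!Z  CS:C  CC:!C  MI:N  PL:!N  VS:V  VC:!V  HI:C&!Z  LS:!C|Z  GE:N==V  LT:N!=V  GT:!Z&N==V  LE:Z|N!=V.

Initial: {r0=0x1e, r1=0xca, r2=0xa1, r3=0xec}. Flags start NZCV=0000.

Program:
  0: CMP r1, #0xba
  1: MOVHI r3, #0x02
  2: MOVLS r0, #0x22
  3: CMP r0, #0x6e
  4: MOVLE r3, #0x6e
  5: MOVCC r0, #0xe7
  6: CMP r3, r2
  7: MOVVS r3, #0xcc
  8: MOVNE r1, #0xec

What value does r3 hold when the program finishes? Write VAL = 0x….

VAL = 0xcc

0: ✓ CMP  NZCV=0010
1: ✓ MOVHI  r3←0x02
2: · MOVLS
3: ✓ CMP  NZCV=1000
4: ✓ MOVLE  r3←0x6e
5: ✓ MOVCC  r0←0xe7
6: ✓ CMP  NZCV=1001
7: ✓ MOVVS  r3←0xcc
8: ✓ MOVNE  r1←0xec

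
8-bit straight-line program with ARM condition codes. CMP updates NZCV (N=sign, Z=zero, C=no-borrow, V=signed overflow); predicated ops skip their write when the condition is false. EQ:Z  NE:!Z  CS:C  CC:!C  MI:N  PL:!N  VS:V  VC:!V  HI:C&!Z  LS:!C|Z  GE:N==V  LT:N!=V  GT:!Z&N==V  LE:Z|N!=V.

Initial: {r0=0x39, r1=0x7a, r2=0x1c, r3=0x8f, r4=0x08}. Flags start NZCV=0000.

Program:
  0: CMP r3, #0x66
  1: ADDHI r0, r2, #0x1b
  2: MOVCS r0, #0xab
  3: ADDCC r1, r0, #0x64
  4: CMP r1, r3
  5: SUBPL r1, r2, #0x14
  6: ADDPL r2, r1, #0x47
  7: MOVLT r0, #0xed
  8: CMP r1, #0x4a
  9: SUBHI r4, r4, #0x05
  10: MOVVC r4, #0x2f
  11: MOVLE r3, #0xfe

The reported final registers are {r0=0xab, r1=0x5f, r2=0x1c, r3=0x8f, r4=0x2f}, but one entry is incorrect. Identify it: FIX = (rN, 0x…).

0: ✓ CMP  NZCV=0011
1: ✓ ADDHI  r0←0x37
2: ✓ MOVCS  r0←0xab
3: · ADDCC
4: ✓ CMP  NZCV=1001
5: · SUBPL
6: · ADDPL
7: · MOVLT
8: ✓ CMP  NZCV=0010
9: ✓ SUBHI  r4←0x03
10: ✓ MOVVC  r4←0x2f
11: · MOVLE

FIX = (r1, 0x7a)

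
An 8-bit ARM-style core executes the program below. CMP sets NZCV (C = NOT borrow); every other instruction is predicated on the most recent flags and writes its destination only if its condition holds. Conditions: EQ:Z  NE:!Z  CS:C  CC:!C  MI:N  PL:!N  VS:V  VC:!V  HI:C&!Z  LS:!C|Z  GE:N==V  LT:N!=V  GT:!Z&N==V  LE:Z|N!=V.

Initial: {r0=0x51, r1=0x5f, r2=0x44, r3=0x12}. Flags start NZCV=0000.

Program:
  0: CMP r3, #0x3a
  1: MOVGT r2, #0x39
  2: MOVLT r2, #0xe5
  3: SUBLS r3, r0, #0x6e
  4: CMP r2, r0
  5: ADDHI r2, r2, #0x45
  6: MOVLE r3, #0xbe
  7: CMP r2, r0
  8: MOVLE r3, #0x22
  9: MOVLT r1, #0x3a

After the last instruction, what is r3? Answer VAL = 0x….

0: ✓ CMP  NZCV=1000
1: · MOVGT
2: ✓ MOVLT  r2←0xe5
3: ✓ SUBLS  r3←0xe3
4: ✓ CMP  NZCV=1010
5: ✓ ADDHI  r2←0x2a
6: ✓ MOVLE  r3←0xbe
7: ✓ CMP  NZCV=1000
8: ✓ MOVLE  r3←0x22
9: ✓ MOVLT  r1←0x3a

VAL = 0x22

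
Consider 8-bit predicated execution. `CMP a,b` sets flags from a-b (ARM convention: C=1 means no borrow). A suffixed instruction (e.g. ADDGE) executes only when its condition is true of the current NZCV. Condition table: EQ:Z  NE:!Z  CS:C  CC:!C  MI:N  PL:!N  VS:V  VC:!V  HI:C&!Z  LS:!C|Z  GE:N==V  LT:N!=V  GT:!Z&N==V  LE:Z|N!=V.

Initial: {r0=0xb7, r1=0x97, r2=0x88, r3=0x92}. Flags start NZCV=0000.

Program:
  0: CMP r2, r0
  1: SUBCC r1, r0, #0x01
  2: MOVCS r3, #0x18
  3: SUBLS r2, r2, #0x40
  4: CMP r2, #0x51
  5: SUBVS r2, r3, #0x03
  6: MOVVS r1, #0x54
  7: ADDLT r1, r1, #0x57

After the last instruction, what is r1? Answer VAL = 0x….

VAL = 0x0d

0: ✓ CMP  NZCV=1000
1: ✓ SUBCC  r1←0xb6
2: · MOVCS
3: ✓ SUBLS  r2←0x48
4: ✓ CMP  NZCV=1000
5: · SUBVS
6: · MOVVS
7: ✓ ADDLT  r1←0x0d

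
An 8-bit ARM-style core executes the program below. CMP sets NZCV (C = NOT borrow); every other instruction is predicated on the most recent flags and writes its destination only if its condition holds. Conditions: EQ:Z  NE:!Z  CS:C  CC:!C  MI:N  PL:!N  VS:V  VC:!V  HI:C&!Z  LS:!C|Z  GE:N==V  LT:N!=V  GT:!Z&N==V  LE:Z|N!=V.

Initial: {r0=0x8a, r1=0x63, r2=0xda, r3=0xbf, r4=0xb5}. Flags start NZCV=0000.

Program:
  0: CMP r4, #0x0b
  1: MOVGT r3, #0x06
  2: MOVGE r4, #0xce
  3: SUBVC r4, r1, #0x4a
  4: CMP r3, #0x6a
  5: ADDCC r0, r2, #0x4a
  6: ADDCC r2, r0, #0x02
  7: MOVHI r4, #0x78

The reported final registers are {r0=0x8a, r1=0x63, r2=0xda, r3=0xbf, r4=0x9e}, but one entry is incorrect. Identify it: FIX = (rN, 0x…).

[0] flags=1010 → (cmp)
[1] flags=1010 GT?F → skip
[2] flags=1010 GE?F → skip
[3] flags=1010 VC?T → r4=0x19
[4] flags=0011 → (cmp)
[5] flags=0011 CC?F → skip
[6] flags=0011 CC?F → skip
[7] flags=0011 HI?T → r4=0x78

FIX = (r4, 0x78)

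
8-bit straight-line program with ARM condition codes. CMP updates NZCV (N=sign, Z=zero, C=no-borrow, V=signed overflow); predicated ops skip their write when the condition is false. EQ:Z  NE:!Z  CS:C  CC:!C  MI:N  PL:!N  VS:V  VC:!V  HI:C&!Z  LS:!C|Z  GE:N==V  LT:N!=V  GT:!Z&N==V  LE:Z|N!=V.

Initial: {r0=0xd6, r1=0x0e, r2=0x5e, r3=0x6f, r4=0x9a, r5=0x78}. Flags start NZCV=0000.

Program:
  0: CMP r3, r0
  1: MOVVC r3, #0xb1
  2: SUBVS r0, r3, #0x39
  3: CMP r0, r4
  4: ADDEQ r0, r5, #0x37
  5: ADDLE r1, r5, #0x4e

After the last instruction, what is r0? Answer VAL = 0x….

0: ✓ CMP  NZCV=1001
1: · MOVVC
2: ✓ SUBVS  r0←0x36
3: ✓ CMP  NZCV=1001
4: · ADDEQ
5: · ADDLE

VAL = 0x36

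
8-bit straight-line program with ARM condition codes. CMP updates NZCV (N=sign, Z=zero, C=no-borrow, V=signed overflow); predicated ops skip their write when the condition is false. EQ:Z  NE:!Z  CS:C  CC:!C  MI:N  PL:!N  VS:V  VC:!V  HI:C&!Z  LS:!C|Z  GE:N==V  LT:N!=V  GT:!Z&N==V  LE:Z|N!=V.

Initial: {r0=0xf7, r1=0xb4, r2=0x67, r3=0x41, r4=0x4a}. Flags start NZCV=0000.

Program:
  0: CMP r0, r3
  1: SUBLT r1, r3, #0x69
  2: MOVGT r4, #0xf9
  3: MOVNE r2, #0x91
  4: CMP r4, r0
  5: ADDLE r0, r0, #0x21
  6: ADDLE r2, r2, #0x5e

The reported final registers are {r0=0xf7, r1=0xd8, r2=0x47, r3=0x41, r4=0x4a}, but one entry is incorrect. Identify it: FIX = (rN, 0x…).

[0] flags=1010 → (cmp)
[1] flags=1010 LT?T → r1=0xd8
[2] flags=1010 GT?F → skip
[3] flags=1010 NE?T → r2=0x91
[4] flags=0000 → (cmp)
[5] flags=0000 LE?F → skip
[6] flags=0000 LE?F → skip

FIX = (r2, 0x91)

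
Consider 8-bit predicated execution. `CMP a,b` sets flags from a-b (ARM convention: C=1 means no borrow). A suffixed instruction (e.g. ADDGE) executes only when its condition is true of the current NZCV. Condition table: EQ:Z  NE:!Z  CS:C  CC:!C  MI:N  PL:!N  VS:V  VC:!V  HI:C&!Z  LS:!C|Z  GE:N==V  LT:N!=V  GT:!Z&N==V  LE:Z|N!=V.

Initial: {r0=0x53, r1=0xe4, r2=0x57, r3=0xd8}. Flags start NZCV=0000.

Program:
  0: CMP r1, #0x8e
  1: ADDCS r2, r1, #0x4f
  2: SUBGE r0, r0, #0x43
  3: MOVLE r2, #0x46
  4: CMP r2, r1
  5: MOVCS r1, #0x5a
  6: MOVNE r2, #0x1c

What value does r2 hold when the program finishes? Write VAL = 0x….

[0] flags=0010 → (cmp)
[1] flags=0010 CS?T → r2=0x33
[2] flags=0010 GE?T → r0=0x10
[3] flags=0010 LE?F → skip
[4] flags=0000 → (cmp)
[5] flags=0000 CS?F → skip
[6] flags=0000 NE?T → r2=0x1c

VAL = 0x1c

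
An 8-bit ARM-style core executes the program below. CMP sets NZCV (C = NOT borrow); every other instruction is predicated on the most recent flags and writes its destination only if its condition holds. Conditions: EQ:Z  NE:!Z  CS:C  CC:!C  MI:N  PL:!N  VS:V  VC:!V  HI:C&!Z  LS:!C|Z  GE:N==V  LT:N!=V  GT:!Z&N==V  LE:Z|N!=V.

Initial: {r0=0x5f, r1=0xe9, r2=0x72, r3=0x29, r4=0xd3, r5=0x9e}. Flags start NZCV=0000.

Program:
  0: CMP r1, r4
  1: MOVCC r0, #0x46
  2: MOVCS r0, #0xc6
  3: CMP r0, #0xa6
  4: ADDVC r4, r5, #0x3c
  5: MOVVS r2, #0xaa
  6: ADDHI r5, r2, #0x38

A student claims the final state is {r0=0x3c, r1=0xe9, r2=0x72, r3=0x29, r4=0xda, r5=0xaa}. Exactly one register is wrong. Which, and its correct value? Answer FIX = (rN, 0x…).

0: ✓ CMP  NZCV=0010
1: · MOVCC
2: ✓ MOVCS  r0←0xc6
3: ✓ CMP  NZCV=0010
4: ✓ ADDVC  r4←0xda
5: · MOVVS
6: ✓ ADDHI  r5←0xaa

FIX = (r0, 0xc6)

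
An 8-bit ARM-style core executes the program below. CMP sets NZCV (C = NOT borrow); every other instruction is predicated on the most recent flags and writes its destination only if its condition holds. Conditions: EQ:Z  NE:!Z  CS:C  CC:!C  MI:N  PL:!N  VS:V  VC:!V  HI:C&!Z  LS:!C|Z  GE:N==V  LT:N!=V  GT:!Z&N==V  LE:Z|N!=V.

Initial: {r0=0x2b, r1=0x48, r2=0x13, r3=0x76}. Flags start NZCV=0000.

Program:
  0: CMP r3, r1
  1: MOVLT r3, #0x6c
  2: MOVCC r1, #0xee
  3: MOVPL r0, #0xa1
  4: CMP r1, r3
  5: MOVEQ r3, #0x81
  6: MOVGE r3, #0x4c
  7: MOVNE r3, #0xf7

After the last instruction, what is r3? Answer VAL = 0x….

VAL = 0xf7

0: ✓ CMP  NZCV=0010
1: · MOVLT
2: · MOVCC
3: ✓ MOVPL  r0←0xa1
4: ✓ CMP  NZCV=1000
5: · MOVEQ
6: · MOVGE
7: ✓ MOVNE  r3←0xf7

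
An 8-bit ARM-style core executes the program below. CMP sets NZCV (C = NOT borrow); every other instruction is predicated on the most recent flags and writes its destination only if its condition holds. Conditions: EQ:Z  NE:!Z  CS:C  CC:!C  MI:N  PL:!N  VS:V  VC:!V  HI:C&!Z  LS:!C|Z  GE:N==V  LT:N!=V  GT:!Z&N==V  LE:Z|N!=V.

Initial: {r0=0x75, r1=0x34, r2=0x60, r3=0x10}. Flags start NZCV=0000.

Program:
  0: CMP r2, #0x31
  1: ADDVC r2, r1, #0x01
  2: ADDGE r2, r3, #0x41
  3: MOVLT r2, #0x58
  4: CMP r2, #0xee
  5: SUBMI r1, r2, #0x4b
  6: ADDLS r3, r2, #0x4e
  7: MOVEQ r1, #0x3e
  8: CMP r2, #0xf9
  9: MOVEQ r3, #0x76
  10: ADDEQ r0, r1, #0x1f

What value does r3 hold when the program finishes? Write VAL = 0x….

[0] flags=0010 → (cmp)
[1] flags=0010 VC?T → r2=0x35
[2] flags=0010 GE?T → r2=0x51
[3] flags=0010 LT?F → skip
[4] flags=0000 → (cmp)
[5] flags=0000 MI?F → skip
[6] flags=0000 LS?T → r3=0x9f
[7] flags=0000 EQ?F → skip
[8] flags=0000 → (cmp)
[9] flags=0000 EQ?F → skip
[10] flags=0000 EQ?F → skip

VAL = 0x9f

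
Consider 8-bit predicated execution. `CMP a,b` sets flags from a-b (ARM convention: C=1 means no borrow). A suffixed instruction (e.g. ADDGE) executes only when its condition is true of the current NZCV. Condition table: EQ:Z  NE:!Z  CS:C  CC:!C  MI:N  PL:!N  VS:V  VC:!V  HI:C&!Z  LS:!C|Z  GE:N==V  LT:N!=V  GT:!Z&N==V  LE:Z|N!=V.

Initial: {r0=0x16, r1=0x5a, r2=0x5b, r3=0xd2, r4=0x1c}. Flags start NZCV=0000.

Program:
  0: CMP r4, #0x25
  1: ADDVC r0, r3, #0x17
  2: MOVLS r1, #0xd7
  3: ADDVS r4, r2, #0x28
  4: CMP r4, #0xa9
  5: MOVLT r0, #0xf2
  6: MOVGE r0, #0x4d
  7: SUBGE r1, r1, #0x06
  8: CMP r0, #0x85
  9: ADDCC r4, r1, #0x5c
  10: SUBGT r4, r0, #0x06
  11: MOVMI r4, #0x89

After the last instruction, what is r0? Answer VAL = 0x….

0: ✓ CMP  NZCV=1000
1: ✓ ADDVC  r0←0xe9
2: ✓ MOVLS  r1←0xd7
3: · ADDVS
4: ✓ CMP  NZCV=0000
5: · MOVLT
6: ✓ MOVGE  r0←0x4d
7: ✓ SUBGE  r1←0xd1
8: ✓ CMP  NZCV=1001
9: ✓ ADDCC  r4←0x2d
10: ✓ SUBGT  r4←0x47
11: ✓ MOVMI  r4←0x89

VAL = 0x4d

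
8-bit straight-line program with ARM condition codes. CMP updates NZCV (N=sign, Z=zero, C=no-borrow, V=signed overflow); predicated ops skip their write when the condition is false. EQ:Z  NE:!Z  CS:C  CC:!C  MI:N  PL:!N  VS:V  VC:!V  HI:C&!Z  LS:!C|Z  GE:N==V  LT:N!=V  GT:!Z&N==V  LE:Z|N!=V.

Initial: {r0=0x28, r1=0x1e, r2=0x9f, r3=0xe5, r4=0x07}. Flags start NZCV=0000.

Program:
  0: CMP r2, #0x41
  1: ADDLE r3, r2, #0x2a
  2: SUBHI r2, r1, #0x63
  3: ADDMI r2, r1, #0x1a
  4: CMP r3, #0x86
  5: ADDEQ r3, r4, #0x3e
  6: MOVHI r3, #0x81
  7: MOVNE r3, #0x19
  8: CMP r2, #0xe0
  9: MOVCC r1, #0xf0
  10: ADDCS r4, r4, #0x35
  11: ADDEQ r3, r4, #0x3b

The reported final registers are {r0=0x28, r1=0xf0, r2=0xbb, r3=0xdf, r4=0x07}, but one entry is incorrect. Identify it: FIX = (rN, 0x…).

0: ✓ CMP  NZCV=0011
1: ✓ ADDLE  r3←0xc9
2: ✓ SUBHI  r2←0xbb
3: · ADDMI
4: ✓ CMP  NZCV=0010
5: · ADDEQ
6: ✓ MOVHI  r3←0x81
7: ✓ MOVNE  r3←0x19
8: ✓ CMP  NZCV=1000
9: ✓ MOVCC  r1←0xf0
10: · ADDCS
11: · ADDEQ

FIX = (r3, 0x19)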